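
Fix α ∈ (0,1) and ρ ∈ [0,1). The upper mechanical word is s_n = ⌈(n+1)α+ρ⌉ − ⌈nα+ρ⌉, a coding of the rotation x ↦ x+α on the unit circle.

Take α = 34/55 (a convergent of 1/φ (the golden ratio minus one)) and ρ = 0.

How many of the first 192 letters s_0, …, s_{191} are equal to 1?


119

#1s = Σ_{n=0}^{191} s_n = Σ_{n=0}^{191} (⌈(n+1)α+ρ⌉ − ⌈nα+ρ⌉)
the sum telescopes: every ⌈nα+ρ⌉ with 0 < n < 192 appears once with + and once with −, leaving ⌈192α+ρ⌉ − ⌈0·α+ρ⌉
192α + ρ = (192·34) / 55 = 6528/55
ρ = 0/55
⌈6528/55⌉ = 119,  ⌈0/55⌉ = 0
#1s = 119 − 0 = 119


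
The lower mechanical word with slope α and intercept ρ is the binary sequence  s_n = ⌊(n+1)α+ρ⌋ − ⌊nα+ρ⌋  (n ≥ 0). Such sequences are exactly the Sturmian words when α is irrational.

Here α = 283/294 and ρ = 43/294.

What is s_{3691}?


1

(n+1)α + ρ = (3692·283 + 43) / 294 = 1044879/294
nα + ρ     = (3691·283 + 43) / 294 = 1044596/294
⌊1044879/294⌋ = 3554,  ⌊1044596/294⌋ = 3553
s_{3691} = 3554 − 3553 = 1


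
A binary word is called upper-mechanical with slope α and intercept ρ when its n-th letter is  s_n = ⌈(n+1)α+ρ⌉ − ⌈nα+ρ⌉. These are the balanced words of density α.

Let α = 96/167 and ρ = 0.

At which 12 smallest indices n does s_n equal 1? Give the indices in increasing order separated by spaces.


n=0: ⌈96/167⌉−⌈0/167⌉ = 1−0 = 1  ← one
n=1: ⌈192/167⌉−⌈96/167⌉ = 2−1 = 1  ← one
n=2: ⌈288/167⌉−⌈192/167⌉ = 2−2 = 0
n=3: ⌈384/167⌉−⌈288/167⌉ = 3−2 = 1  ← one
n=4: ⌈480/167⌉−⌈384/167⌉ = 3−3 = 0
n=5: ⌈576/167⌉−⌈480/167⌉ = 4−3 = 1  ← one
n=6: ⌈672/167⌉−⌈576/167⌉ = 5−4 = 1  ← one
n=7: ⌈768/167⌉−⌈672/167⌉ = 5−5 = 0
n=8: ⌈864/167⌉−⌈768/167⌉ = 6−5 = 1  ← one
n=9: ⌈960/167⌉−⌈864/167⌉ = 6−6 = 0
n=10: ⌈1056/167⌉−⌈960/167⌉ = 7−6 = 1  ← one
n=11: ⌈1152/167⌉−⌈1056/167⌉ = 7−7 = 0
n=12: ⌈1248/167⌉−⌈1152/167⌉ = 8−7 = 1  ← one
n=13: ⌈1344/167⌉−⌈1248/167⌉ = 9−8 = 1  ← one
n=14: ⌈1440/167⌉−⌈1344/167⌉ = 9−9 = 0
n=15: ⌈1536/167⌉−⌈1440/167⌉ = 10−9 = 1  ← one
n=16: ⌈1632/167⌉−⌈1536/167⌉ = 10−10 = 0
n=17: ⌈1728/167⌉−⌈1632/167⌉ = 11−10 = 1  ← one
n=18: ⌈1824/167⌉−⌈1728/167⌉ = 11−11 = 0
n=19: ⌈1920/167⌉−⌈1824/167⌉ = 12−11 = 1  ← one
positions of the first 12 ones: 0 1 3 5 6 8 10 12 13 15 17 19

0 1 3 5 6 8 10 12 13 15 17 19


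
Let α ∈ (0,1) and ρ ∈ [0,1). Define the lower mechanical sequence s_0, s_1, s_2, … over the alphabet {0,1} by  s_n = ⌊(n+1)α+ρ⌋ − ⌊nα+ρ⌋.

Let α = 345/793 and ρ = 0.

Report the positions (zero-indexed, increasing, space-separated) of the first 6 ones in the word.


2 4 6 9 11 13

n=0: ⌊345/793⌋−⌊0/793⌋ = 0−0 = 0
n=1: ⌊690/793⌋−⌊345/793⌋ = 0−0 = 0
n=2: ⌊1035/793⌋−⌊690/793⌋ = 1−0 = 1  ← one
n=3: ⌊1380/793⌋−⌊1035/793⌋ = 1−1 = 0
n=4: ⌊1725/793⌋−⌊1380/793⌋ = 2−1 = 1  ← one
n=5: ⌊2070/793⌋−⌊1725/793⌋ = 2−2 = 0
n=6: ⌊2415/793⌋−⌊2070/793⌋ = 3−2 = 1  ← one
n=7: ⌊2760/793⌋−⌊2415/793⌋ = 3−3 = 0
n=8: ⌊3105/793⌋−⌊2760/793⌋ = 3−3 = 0
n=9: ⌊3450/793⌋−⌊3105/793⌋ = 4−3 = 1  ← one
n=10: ⌊3795/793⌋−⌊3450/793⌋ = 4−4 = 0
n=11: ⌊4140/793⌋−⌊3795/793⌋ = 5−4 = 1  ← one
n=12: ⌊4485/793⌋−⌊4140/793⌋ = 5−5 = 0
n=13: ⌊4830/793⌋−⌊4485/793⌋ = 6−5 = 1  ← one
positions of the first 6 ones: 2 4 6 9 11 13


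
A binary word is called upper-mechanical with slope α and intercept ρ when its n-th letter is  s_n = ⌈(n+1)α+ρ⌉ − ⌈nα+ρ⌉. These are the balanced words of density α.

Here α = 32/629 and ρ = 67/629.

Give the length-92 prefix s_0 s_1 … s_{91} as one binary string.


00000000000000000100000000000000000001000000000000000000100000000000000000001000000000000000

n=0: ⌈(1·32+67)/629⌉ − ⌈(0·32+67)/629⌉ = ⌈99/629⌉ − ⌈67/629⌉ = 1 − 1 = 0
n=1: ⌈(2·32+67)/629⌉ − ⌈(1·32+67)/629⌉ = ⌈131/629⌉ − ⌈99/629⌉ = 1 − 1 = 0
n=2: ⌈(3·32+67)/629⌉ − ⌈(2·32+67)/629⌉ = ⌈163/629⌉ − ⌈131/629⌉ = 1 − 1 = 0
n=3: ⌈(4·32+67)/629⌉ − ⌈(3·32+67)/629⌉ = ⌈195/629⌉ − ⌈163/629⌉ = 1 − 1 = 0
n=4: ⌈(5·32+67)/629⌉ − ⌈(4·32+67)/629⌉ = ⌈227/629⌉ − ⌈195/629⌉ = 1 − 1 = 0
n=5: ⌈(6·32+67)/629⌉ − ⌈(5·32+67)/629⌉ = ⌈259/629⌉ − ⌈227/629⌉ = 1 − 1 = 0
n=6: ⌈(7·32+67)/629⌉ − ⌈(6·32+67)/629⌉ = ⌈291/629⌉ − ⌈259/629⌉ = 1 − 1 = 0
n=7: ⌈(8·32+67)/629⌉ − ⌈(7·32+67)/629⌉ = ⌈323/629⌉ − ⌈291/629⌉ = 1 − 1 = 0
n=8: ⌈(9·32+67)/629⌉ − ⌈(8·32+67)/629⌉ = ⌈355/629⌉ − ⌈323/629⌉ = 1 − 1 = 0
n=9: ⌈(10·32+67)/629⌉ − ⌈(9·32+67)/629⌉ = ⌈387/629⌉ − ⌈355/629⌉ = 1 − 1 = 0
n=10: ⌈(11·32+67)/629⌉ − ⌈(10·32+67)/629⌉ = ⌈419/629⌉ − ⌈387/629⌉ = 1 − 1 = 0
n=11: ⌈(12·32+67)/629⌉ − ⌈(11·32+67)/629⌉ = ⌈451/629⌉ − ⌈419/629⌉ = 1 − 1 = 0
n=12: ⌈(13·32+67)/629⌉ − ⌈(12·32+67)/629⌉ = ⌈483/629⌉ − ⌈451/629⌉ = 1 − 1 = 0
n=13: ⌈(14·32+67)/629⌉ − ⌈(13·32+67)/629⌉ = ⌈515/629⌉ − ⌈483/629⌉ = 1 − 1 = 0
n=14: ⌈(15·32+67)/629⌉ − ⌈(14·32+67)/629⌉ = ⌈547/629⌉ − ⌈515/629⌉ = 1 − 1 = 0
n=15: ⌈(16·32+67)/629⌉ − ⌈(15·32+67)/629⌉ = ⌈579/629⌉ − ⌈547/629⌉ = 1 − 1 = 0
n=16: ⌈(17·32+67)/629⌉ − ⌈(16·32+67)/629⌉ = ⌈611/629⌉ − ⌈579/629⌉ = 1 − 1 = 0
n=17: ⌈(18·32+67)/629⌉ − ⌈(17·32+67)/629⌉ = ⌈643/629⌉ − ⌈611/629⌉ = 2 − 1 = 1
n=18: ⌈(19·32+67)/629⌉ − ⌈(18·32+67)/629⌉ = ⌈675/629⌉ − ⌈643/629⌉ = 2 − 2 = 0
n=19: ⌈(20·32+67)/629⌉ − ⌈(19·32+67)/629⌉ = ⌈707/629⌉ − ⌈675/629⌉ = 2 − 2 = 0
n=20: ⌈(21·32+67)/629⌉ − ⌈(20·32+67)/629⌉ = ⌈739/629⌉ − ⌈707/629⌉ = 2 − 2 = 0
n=21: ⌈(22·32+67)/629⌉ − ⌈(21·32+67)/629⌉ = ⌈771/629⌉ − ⌈739/629⌉ = 2 − 2 = 0
n=22: ⌈(23·32+67)/629⌉ − ⌈(22·32+67)/629⌉ = ⌈803/629⌉ − ⌈771/629⌉ = 2 − 2 = 0
n=23: ⌈(24·32+67)/629⌉ − ⌈(23·32+67)/629⌉ = ⌈835/629⌉ − ⌈803/629⌉ = 2 − 2 = 0
n=24: ⌈(25·32+67)/629⌉ − ⌈(24·32+67)/629⌉ = ⌈867/629⌉ − ⌈835/629⌉ = 2 − 2 = 0
n=25: ⌈(26·32+67)/629⌉ − ⌈(25·32+67)/629⌉ = ⌈899/629⌉ − ⌈867/629⌉ = 2 − 2 = 0
n=26: ⌈(27·32+67)/629⌉ − ⌈(26·32+67)/629⌉ = ⌈931/629⌉ − ⌈899/629⌉ = 2 − 2 = 0
n=27: ⌈(28·32+67)/629⌉ − ⌈(27·32+67)/629⌉ = ⌈963/629⌉ − ⌈931/629⌉ = 2 − 2 = 0
n=28: ⌈(29·32+67)/629⌉ − ⌈(28·32+67)/629⌉ = ⌈995/629⌉ − ⌈963/629⌉ = 2 − 2 = 0
n=29: ⌈(30·32+67)/629⌉ − ⌈(29·32+67)/629⌉ = ⌈1027/629⌉ − ⌈995/629⌉ = 2 − 2 = 0
n=30: ⌈(31·32+67)/629⌉ − ⌈(30·32+67)/629⌉ = ⌈1059/629⌉ − ⌈1027/629⌉ = 2 − 2 = 0
n=31: ⌈(32·32+67)/629⌉ − ⌈(31·32+67)/629⌉ = ⌈1091/629⌉ − ⌈1059/629⌉ = 2 − 2 = 0
n=32: ⌈(33·32+67)/629⌉ − ⌈(32·32+67)/629⌉ = ⌈1123/629⌉ − ⌈1091/629⌉ = 2 − 2 = 0
n=33: ⌈(34·32+67)/629⌉ − ⌈(33·32+67)/629⌉ = ⌈1155/629⌉ − ⌈1123/629⌉ = 2 − 2 = 0
n=34: ⌈(35·32+67)/629⌉ − ⌈(34·32+67)/629⌉ = ⌈1187/629⌉ − ⌈1155/629⌉ = 2 − 2 = 0
n=35: ⌈(36·32+67)/629⌉ − ⌈(35·32+67)/629⌉ = ⌈1219/629⌉ − ⌈1187/629⌉ = 2 − 2 = 0
n=36: ⌈(37·32+67)/629⌉ − ⌈(36·32+67)/629⌉ = ⌈1251/629⌉ − ⌈1219/629⌉ = 2 − 2 = 0
n=37: ⌈(38·32+67)/629⌉ − ⌈(37·32+67)/629⌉ = ⌈1283/629⌉ − ⌈1251/629⌉ = 3 − 2 = 1
n=38: ⌈(39·32+67)/629⌉ − ⌈(38·32+67)/629⌉ = ⌈1315/629⌉ − ⌈1283/629⌉ = 3 − 3 = 0
n=39: ⌈(40·32+67)/629⌉ − ⌈(39·32+67)/629⌉ = ⌈1347/629⌉ − ⌈1315/629⌉ = 3 − 3 = 0
n=40: ⌈(41·32+67)/629⌉ − ⌈(40·32+67)/629⌉ = ⌈1379/629⌉ − ⌈1347/629⌉ = 3 − 3 = 0
n=41: ⌈(42·32+67)/629⌉ − ⌈(41·32+67)/629⌉ = ⌈1411/629⌉ − ⌈1379/629⌉ = 3 − 3 = 0
n=42: ⌈(43·32+67)/629⌉ − ⌈(42·32+67)/629⌉ = ⌈1443/629⌉ − ⌈1411/629⌉ = 3 − 3 = 0
n=43: ⌈(44·32+67)/629⌉ − ⌈(43·32+67)/629⌉ = ⌈1475/629⌉ − ⌈1443/629⌉ = 3 − 3 = 0
n=44: ⌈(45·32+67)/629⌉ − ⌈(44·32+67)/629⌉ = ⌈1507/629⌉ − ⌈1475/629⌉ = 3 − 3 = 0
n=45: ⌈(46·32+67)/629⌉ − ⌈(45·32+67)/629⌉ = ⌈1539/629⌉ − ⌈1507/629⌉ = 3 − 3 = 0
n=46: ⌈(47·32+67)/629⌉ − ⌈(46·32+67)/629⌉ = ⌈1571/629⌉ − ⌈1539/629⌉ = 3 − 3 = 0
n=47: ⌈(48·32+67)/629⌉ − ⌈(47·32+67)/629⌉ = ⌈1603/629⌉ − ⌈1571/629⌉ = 3 − 3 = 0
n=48: ⌈(49·32+67)/629⌉ − ⌈(48·32+67)/629⌉ = ⌈1635/629⌉ − ⌈1603/629⌉ = 3 − 3 = 0
n=49: ⌈(50·32+67)/629⌉ − ⌈(49·32+67)/629⌉ = ⌈1667/629⌉ − ⌈1635/629⌉ = 3 − 3 = 0
n=50: ⌈(51·32+67)/629⌉ − ⌈(50·32+67)/629⌉ = ⌈1699/629⌉ − ⌈1667/629⌉ = 3 − 3 = 0
n=51: ⌈(52·32+67)/629⌉ − ⌈(51·32+67)/629⌉ = ⌈1731/629⌉ − ⌈1699/629⌉ = 3 − 3 = 0
n=52: ⌈(53·32+67)/629⌉ − ⌈(52·32+67)/629⌉ = ⌈1763/629⌉ − ⌈1731/629⌉ = 3 − 3 = 0
n=53: ⌈(54·32+67)/629⌉ − ⌈(53·32+67)/629⌉ = ⌈1795/629⌉ − ⌈1763/629⌉ = 3 − 3 = 0
n=54: ⌈(55·32+67)/629⌉ − ⌈(54·32+67)/629⌉ = ⌈1827/629⌉ − ⌈1795/629⌉ = 3 − 3 = 0
n=55: ⌈(56·32+67)/629⌉ − ⌈(55·32+67)/629⌉ = ⌈1859/629⌉ − ⌈1827/629⌉ = 3 − 3 = 0
n=56: ⌈(57·32+67)/629⌉ − ⌈(56·32+67)/629⌉ = ⌈1891/629⌉ − ⌈1859/629⌉ = 4 − 3 = 1
n=57: ⌈(58·32+67)/629⌉ − ⌈(57·32+67)/629⌉ = ⌈1923/629⌉ − ⌈1891/629⌉ = 4 − 4 = 0
n=58: ⌈(59·32+67)/629⌉ − ⌈(58·32+67)/629⌉ = ⌈1955/629⌉ − ⌈1923/629⌉ = 4 − 4 = 0
n=59: ⌈(60·32+67)/629⌉ − ⌈(59·32+67)/629⌉ = ⌈1987/629⌉ − ⌈1955/629⌉ = 4 − 4 = 0
n=60: ⌈(61·32+67)/629⌉ − ⌈(60·32+67)/629⌉ = ⌈2019/629⌉ − ⌈1987/629⌉ = 4 − 4 = 0
n=61: ⌈(62·32+67)/629⌉ − ⌈(61·32+67)/629⌉ = ⌈2051/629⌉ − ⌈2019/629⌉ = 4 − 4 = 0
n=62: ⌈(63·32+67)/629⌉ − ⌈(62·32+67)/629⌉ = ⌈2083/629⌉ − ⌈2051/629⌉ = 4 − 4 = 0
n=63: ⌈(64·32+67)/629⌉ − ⌈(63·32+67)/629⌉ = ⌈2115/629⌉ − ⌈2083/629⌉ = 4 − 4 = 0
n=64: ⌈(65·32+67)/629⌉ − ⌈(64·32+67)/629⌉ = ⌈2147/629⌉ − ⌈2115/629⌉ = 4 − 4 = 0
n=65: ⌈(66·32+67)/629⌉ − ⌈(65·32+67)/629⌉ = ⌈2179/629⌉ − ⌈2147/629⌉ = 4 − 4 = 0
n=66: ⌈(67·32+67)/629⌉ − ⌈(66·32+67)/629⌉ = ⌈2211/629⌉ − ⌈2179/629⌉ = 4 − 4 = 0
n=67: ⌈(68·32+67)/629⌉ − ⌈(67·32+67)/629⌉ = ⌈2243/629⌉ − ⌈2211/629⌉ = 4 − 4 = 0
n=68: ⌈(69·32+67)/629⌉ − ⌈(68·32+67)/629⌉ = ⌈2275/629⌉ − ⌈2243/629⌉ = 4 − 4 = 0
n=69: ⌈(70·32+67)/629⌉ − ⌈(69·32+67)/629⌉ = ⌈2307/629⌉ − ⌈2275/629⌉ = 4 − 4 = 0
n=70: ⌈(71·32+67)/629⌉ − ⌈(70·32+67)/629⌉ = ⌈2339/629⌉ − ⌈2307/629⌉ = 4 − 4 = 0
n=71: ⌈(72·32+67)/629⌉ − ⌈(71·32+67)/629⌉ = ⌈2371/629⌉ − ⌈2339/629⌉ = 4 − 4 = 0
n=72: ⌈(73·32+67)/629⌉ − ⌈(72·32+67)/629⌉ = ⌈2403/629⌉ − ⌈2371/629⌉ = 4 − 4 = 0
n=73: ⌈(74·32+67)/629⌉ − ⌈(73·32+67)/629⌉ = ⌈2435/629⌉ − ⌈2403/629⌉ = 4 − 4 = 0
n=74: ⌈(75·32+67)/629⌉ − ⌈(74·32+67)/629⌉ = ⌈2467/629⌉ − ⌈2435/629⌉ = 4 − 4 = 0
n=75: ⌈(76·32+67)/629⌉ − ⌈(75·32+67)/629⌉ = ⌈2499/629⌉ − ⌈2467/629⌉ = 4 − 4 = 0
n=76: ⌈(77·32+67)/629⌉ − ⌈(76·32+67)/629⌉ = ⌈2531/629⌉ − ⌈2499/629⌉ = 5 − 4 = 1
n=77: ⌈(78·32+67)/629⌉ − ⌈(77·32+67)/629⌉ = ⌈2563/629⌉ − ⌈2531/629⌉ = 5 − 5 = 0
n=78: ⌈(79·32+67)/629⌉ − ⌈(78·32+67)/629⌉ = ⌈2595/629⌉ − ⌈2563/629⌉ = 5 − 5 = 0
n=79: ⌈(80·32+67)/629⌉ − ⌈(79·32+67)/629⌉ = ⌈2627/629⌉ − ⌈2595/629⌉ = 5 − 5 = 0
n=80: ⌈(81·32+67)/629⌉ − ⌈(80·32+67)/629⌉ = ⌈2659/629⌉ − ⌈2627/629⌉ = 5 − 5 = 0
n=81: ⌈(82·32+67)/629⌉ − ⌈(81·32+67)/629⌉ = ⌈2691/629⌉ − ⌈2659/629⌉ = 5 − 5 = 0
n=82: ⌈(83·32+67)/629⌉ − ⌈(82·32+67)/629⌉ = ⌈2723/629⌉ − ⌈2691/629⌉ = 5 − 5 = 0
n=83: ⌈(84·32+67)/629⌉ − ⌈(83·32+67)/629⌉ = ⌈2755/629⌉ − ⌈2723/629⌉ = 5 − 5 = 0
n=84: ⌈(85·32+67)/629⌉ − ⌈(84·32+67)/629⌉ = ⌈2787/629⌉ − ⌈2755/629⌉ = 5 − 5 = 0
n=85: ⌈(86·32+67)/629⌉ − ⌈(85·32+67)/629⌉ = ⌈2819/629⌉ − ⌈2787/629⌉ = 5 − 5 = 0
n=86: ⌈(87·32+67)/629⌉ − ⌈(86·32+67)/629⌉ = ⌈2851/629⌉ − ⌈2819/629⌉ = 5 − 5 = 0
n=87: ⌈(88·32+67)/629⌉ − ⌈(87·32+67)/629⌉ = ⌈2883/629⌉ − ⌈2851/629⌉ = 5 − 5 = 0
n=88: ⌈(89·32+67)/629⌉ − ⌈(88·32+67)/629⌉ = ⌈2915/629⌉ − ⌈2883/629⌉ = 5 − 5 = 0
n=89: ⌈(90·32+67)/629⌉ − ⌈(89·32+67)/629⌉ = ⌈2947/629⌉ − ⌈2915/629⌉ = 5 − 5 = 0
n=90: ⌈(91·32+67)/629⌉ − ⌈(90·32+67)/629⌉ = ⌈2979/629⌉ − ⌈2947/629⌉ = 5 − 5 = 0
n=91: ⌈(92·32+67)/629⌉ − ⌈(91·32+67)/629⌉ = ⌈3011/629⌉ − ⌈2979/629⌉ = 5 − 5 = 0


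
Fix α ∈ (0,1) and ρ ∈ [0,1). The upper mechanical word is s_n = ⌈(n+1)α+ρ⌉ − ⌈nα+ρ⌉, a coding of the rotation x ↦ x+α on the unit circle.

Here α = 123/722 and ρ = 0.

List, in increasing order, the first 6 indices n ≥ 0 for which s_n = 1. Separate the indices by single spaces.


0 5 11 17 23 29

n=0: ⌈123/722⌉−⌈0/722⌉ = 1−0 = 1  ← one
n=1: ⌈246/722⌉−⌈123/722⌉ = 1−1 = 0
n=2: ⌈369/722⌉−⌈246/722⌉ = 1−1 = 0
n=3: ⌈492/722⌉−⌈369/722⌉ = 1−1 = 0
n=4: ⌈615/722⌉−⌈492/722⌉ = 1−1 = 0
n=5: ⌈738/722⌉−⌈615/722⌉ = 2−1 = 1  ← one
n=6: ⌈861/722⌉−⌈738/722⌉ = 2−2 = 0
n=7: ⌈984/722⌉−⌈861/722⌉ = 2−2 = 0
n=8: ⌈1107/722⌉−⌈984/722⌉ = 2−2 = 0
n=9: ⌈1230/722⌉−⌈1107/722⌉ = 2−2 = 0
n=10: ⌈1353/722⌉−⌈1230/722⌉ = 2−2 = 0
n=11: ⌈1476/722⌉−⌈1353/722⌉ = 3−2 = 1  ← one
n=12: ⌈1599/722⌉−⌈1476/722⌉ = 3−3 = 0
n=13: ⌈1722/722⌉−⌈1599/722⌉ = 3−3 = 0
n=14: ⌈1845/722⌉−⌈1722/722⌉ = 3−3 = 0
n=15: ⌈1968/722⌉−⌈1845/722⌉ = 3−3 = 0
n=16: ⌈2091/722⌉−⌈1968/722⌉ = 3−3 = 0
n=17: ⌈2214/722⌉−⌈2091/722⌉ = 4−3 = 1  ← one
n=18: ⌈2337/722⌉−⌈2214/722⌉ = 4−4 = 0
n=19: ⌈2460/722⌉−⌈2337/722⌉ = 4−4 = 0
n=20: ⌈2583/722⌉−⌈2460/722⌉ = 4−4 = 0
n=21: ⌈2706/722⌉−⌈2583/722⌉ = 4−4 = 0
n=22: ⌈2829/722⌉−⌈2706/722⌉ = 4−4 = 0
n=23: ⌈2952/722⌉−⌈2829/722⌉ = 5−4 = 1  ← one
n=24: ⌈3075/722⌉−⌈2952/722⌉ = 5−5 = 0
n=25: ⌈3198/722⌉−⌈3075/722⌉ = 5−5 = 0
n=26: ⌈3321/722⌉−⌈3198/722⌉ = 5−5 = 0
n=27: ⌈3444/722⌉−⌈3321/722⌉ = 5−5 = 0
n=28: ⌈3567/722⌉−⌈3444/722⌉ = 5−5 = 0
n=29: ⌈3690/722⌉−⌈3567/722⌉ = 6−5 = 1  ← one
positions of the first 6 ones: 0 5 11 17 23 29


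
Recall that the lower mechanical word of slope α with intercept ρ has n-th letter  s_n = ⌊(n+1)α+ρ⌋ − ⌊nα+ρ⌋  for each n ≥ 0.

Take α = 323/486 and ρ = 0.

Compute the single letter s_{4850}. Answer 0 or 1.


(n+1)α + ρ = (4851·323) / 486 = 1566873/486
nα + ρ     = (4850·323) / 486 = 1566550/486
⌊1566873/486⌋ = 3224,  ⌊1566550/486⌋ = 3223
s_{4850} = 3224 − 3223 = 1

1


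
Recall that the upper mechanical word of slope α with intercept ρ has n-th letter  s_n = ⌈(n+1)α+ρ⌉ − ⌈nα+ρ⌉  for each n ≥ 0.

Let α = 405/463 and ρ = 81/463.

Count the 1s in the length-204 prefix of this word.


178

#1s = Σ_{n=0}^{203} s_n = Σ_{n=0}^{203} (⌈(n+1)α+ρ⌉ − ⌈nα+ρ⌉)
the sum telescopes: every ⌈nα+ρ⌉ with 0 < n < 204 appears once with + and once with −, leaving ⌈204α+ρ⌉ − ⌈0·α+ρ⌉
204α + ρ = (204·405 + 81) / 463 = 82701/463
ρ = 81/463
⌈82701/463⌉ = 179,  ⌈81/463⌉ = 1
#1s = 179 − 1 = 178


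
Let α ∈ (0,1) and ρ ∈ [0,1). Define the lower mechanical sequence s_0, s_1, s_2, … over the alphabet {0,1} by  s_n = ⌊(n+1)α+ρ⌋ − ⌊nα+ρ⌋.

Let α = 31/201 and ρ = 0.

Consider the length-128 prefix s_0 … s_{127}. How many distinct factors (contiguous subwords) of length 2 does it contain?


t_n = ⌊(n·31)/201⌋ for n = 0 … 128:
  n=0…9: ⌊0/201⌋=0 ⌊31/201⌋=0 ⌊62/201⌋=0 ⌊93/201⌋=0 ⌊124/201⌋=0 ⌊155/201⌋=0 ⌊186/201⌋=0 ⌊217/201⌋=1 ⌊248/201⌋=1 ⌊279/201⌋=1
  n=10…19: ⌊310/201⌋=1 ⌊341/201⌋=1 ⌊372/201⌋=1 ⌊403/201⌋=2 ⌊434/201⌋=2 ⌊465/201⌋=2 ⌊496/201⌋=2 ⌊527/201⌋=2 ⌊558/201⌋=2 ⌊589/201⌋=2
  n=20…29: ⌊620/201⌋=3 ⌊651/201⌋=3 ⌊682/201⌋=3 ⌊713/201⌋=3 ⌊744/201⌋=3 ⌊775/201⌋=3 ⌊806/201⌋=4 ⌊837/201⌋=4 ⌊868/201⌋=4 ⌊899/201⌋=4
  n=30…39: ⌊930/201⌋=4 ⌊961/201⌋=4 ⌊992/201⌋=4 ⌊1023/201⌋=5 ⌊1054/201⌋=5 ⌊1085/201⌋=5 ⌊1116/201⌋=5 ⌊1147/201⌋=5 ⌊1178/201⌋=5 ⌊1209/201⌋=6
  n=40…49: ⌊1240/201⌋=6 ⌊1271/201⌋=6 ⌊1302/201⌋=6 ⌊1333/201⌋=6 ⌊1364/201⌋=6 ⌊1395/201⌋=6 ⌊1426/201⌋=7 ⌊1457/201⌋=7 ⌊1488/201⌋=7 ⌊1519/201⌋=7
  n=50…59: ⌊1550/201⌋=7 ⌊1581/201⌋=7 ⌊1612/201⌋=8 ⌊1643/201⌋=8 ⌊1674/201⌋=8 ⌊1705/201⌋=8 ⌊1736/201⌋=8 ⌊1767/201⌋=8 ⌊1798/201⌋=8 ⌊1829/201⌋=9
  n=60…69: ⌊1860/201⌋=9 ⌊1891/201⌋=9 ⌊1922/201⌋=9 ⌊1953/201⌋=9 ⌊1984/201⌋=9 ⌊2015/201⌋=10 ⌊2046/201⌋=10 ⌊2077/201⌋=10 ⌊2108/201⌋=10 ⌊2139/201⌋=10
  n=70…79: ⌊2170/201⌋=10 ⌊2201/201⌋=10 ⌊2232/201⌋=11 ⌊2263/201⌋=11 ⌊2294/201⌋=11 ⌊2325/201⌋=11 ⌊2356/201⌋=11 ⌊2387/201⌋=11 ⌊2418/201⌋=12 ⌊2449/201⌋=12
  n=80…89: ⌊2480/201⌋=12 ⌊2511/201⌋=12 ⌊2542/201⌋=12 ⌊2573/201⌋=12 ⌊2604/201⌋=12 ⌊2635/201⌋=13 ⌊2666/201⌋=13 ⌊2697/201⌋=13 ⌊2728/201⌋=13 ⌊2759/201⌋=13
  n=90…99: ⌊2790/201⌋=13 ⌊2821/201⌋=14 ⌊2852/201⌋=14 ⌊2883/201⌋=14 ⌊2914/201⌋=14 ⌊2945/201⌋=14 ⌊2976/201⌋=14 ⌊3007/201⌋=14 ⌊3038/201⌋=15 ⌊3069/201⌋=15
  n=100…109: ⌊3100/201⌋=15 ⌊3131/201⌋=15 ⌊3162/201⌋=15 ⌊3193/201⌋=15 ⌊3224/201⌋=16 ⌊3255/201⌋=16 ⌊3286/201⌋=16 ⌊3317/201⌋=16 ⌊3348/201⌋=16 ⌊3379/201⌋=16
  n=110…119: ⌊3410/201⌋=16 ⌊3441/201⌋=17 ⌊3472/201⌋=17 ⌊3503/201⌋=17 ⌊3534/201⌋=17 ⌊3565/201⌋=17 ⌊3596/201⌋=17 ⌊3627/201⌋=18 ⌊3658/201⌋=18 ⌊3689/201⌋=18
  n=120…128: ⌊3720/201⌋=18 ⌊3751/201⌋=18 ⌊3782/201⌋=18 ⌊3813/201⌋=18 ⌊3844/201⌋=19 ⌊3875/201⌋=19 ⌊3906/201⌋=19 ⌊3937/201⌋=19 ⌊3968/201⌋=19
s_n = t_(n+1) − t_n for n = 0 … 127 gives
prefix = 00000010000010000001000001000000100000100000010000010000001000001000000100000100000010000010000001000001000000100000100000010000
slide a length-2 window over [0..1] … [126..127] (127 windows); first occurrence of each distinct factor:
  [  0..  1] 00
  [  5..  6] 01
  [  6..  7] 10
  (the other 124 windows repeat one of these)
distinct factors: {00, 01, 10}
count = 3  (Sturmian bound for length 2 is 3)

3


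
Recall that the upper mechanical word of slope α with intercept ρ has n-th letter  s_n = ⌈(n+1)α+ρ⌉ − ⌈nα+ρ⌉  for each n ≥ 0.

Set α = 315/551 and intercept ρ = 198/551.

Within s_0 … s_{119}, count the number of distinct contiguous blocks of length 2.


3

t_n = ⌈(n·315+198)/551⌉ for n = 0 … 120:
  n=0…9: ⌈198/551⌉=1 ⌈513/551⌉=1 ⌈828/551⌉=2 ⌈1143/551⌉=3 ⌈1458/551⌉=3 ⌈1773/551⌉=4 ⌈2088/551⌉=4 ⌈2403/551⌉=5 ⌈2718/551⌉=5 ⌈3033/551⌉=6
  n=10…19: ⌈3348/551⌉=7 ⌈3663/551⌉=7 ⌈3978/551⌉=8 ⌈4293/551⌉=8 ⌈4608/551⌉=9 ⌈4923/551⌉=9 ⌈5238/551⌉=10 ⌈5553/551⌉=11 ⌈5868/551⌉=11 ⌈6183/551⌉=12
  n=20…29: ⌈6498/551⌉=12 ⌈6813/551⌉=13 ⌈7128/551⌉=13 ⌈7443/551⌉=14 ⌈7758/551⌉=15 ⌈8073/551⌉=15 ⌈8388/551⌉=16 ⌈8703/551⌉=16 ⌈9018/551⌉=17 ⌈9333/551⌉=17
  n=30…39: ⌈9648/551⌉=18 ⌈9963/551⌉=19 ⌈10278/551⌉=19 ⌈10593/551⌉=20 ⌈10908/551⌉=20 ⌈11223/551⌉=21 ⌈11538/551⌉=21 ⌈11853/551⌉=22 ⌈12168/551⌉=23 ⌈12483/551⌉=23
  n=40…49: ⌈12798/551⌉=24 ⌈13113/551⌉=24 ⌈13428/551⌉=25 ⌈13743/551⌉=25 ⌈14058/551⌉=26 ⌈14373/551⌉=27 ⌈14688/551⌉=27 ⌈15003/551⌉=28 ⌈15318/551⌉=28 ⌈15633/551⌉=29
  n=50…59: ⌈15948/551⌉=29 ⌈16263/551⌉=30 ⌈16578/551⌉=31 ⌈16893/551⌉=31 ⌈17208/551⌉=32 ⌈17523/551⌉=32 ⌈17838/551⌉=33 ⌈18153/551⌉=33 ⌈18468/551⌉=34 ⌈18783/551⌉=35
  n=60…69: ⌈19098/551⌉=35 ⌈19413/551⌉=36 ⌈19728/551⌉=36 ⌈20043/551⌉=37 ⌈20358/551⌉=37 ⌈20673/551⌉=38 ⌈20988/551⌉=39 ⌈21303/551⌉=39 ⌈21618/551⌉=40 ⌈21933/551⌉=40
  n=70…79: ⌈22248/551⌉=41 ⌈22563/551⌉=41 ⌈22878/551⌉=42 ⌈23193/551⌉=43 ⌈23508/551⌉=43 ⌈23823/551⌉=44 ⌈24138/551⌉=44 ⌈24453/551⌉=45 ⌈24768/551⌉=45 ⌈25083/551⌉=46
  n=80…89: ⌈25398/551⌉=47 ⌈25713/551⌉=47 ⌈26028/551⌉=48 ⌈26343/551⌉=48 ⌈26658/551⌉=49 ⌈26973/551⌉=49 ⌈27288/551⌉=50 ⌈27603/551⌉=51 ⌈27918/551⌉=51 ⌈28233/551⌉=52
  n=90…99: ⌈28548/551⌉=52 ⌈28863/551⌉=53 ⌈29178/551⌉=53 ⌈29493/551⌉=54 ⌈29808/551⌉=55 ⌈30123/551⌉=55 ⌈30438/551⌉=56 ⌈30753/551⌉=56 ⌈31068/551⌉=57 ⌈31383/551⌉=57
  n=100…109: ⌈31698/551⌉=58 ⌈32013/551⌉=59 ⌈32328/551⌉=59 ⌈32643/551⌉=60 ⌈32958/551⌉=60 ⌈33273/551⌉=61 ⌈33588/551⌉=61 ⌈33903/551⌉=62 ⌈34218/551⌉=63 ⌈34533/551⌉=63
  n=110…119: ⌈34848/551⌉=64 ⌈35163/551⌉=64 ⌈35478/551⌉=65 ⌈35793/551⌉=65 ⌈36108/551⌉=66 ⌈36423/551⌉=67 ⌈36738/551⌉=67 ⌈37053/551⌉=68 ⌈37368/551⌉=68 ⌈37683/551⌉=69
  n=120: ⌈37998/551⌉=69
s_n = t_(n+1) − t_n for n = 0 … 119 gives
prefix = 011010101101010110101011010101101010110101011010101101010110101011010101101010110101011010101101010110101011010101101010
slide a length-2 window over [0..1] … [118..119] (119 windows); first occurrence of each distinct factor:
  [  0..  1] 01
  [  1..  2] 11
  [  2..  3] 10
  (the other 116 windows repeat one of these)
distinct factors: {01, 10, 11}
count = 3  (Sturmian bound for length 2 is 3)


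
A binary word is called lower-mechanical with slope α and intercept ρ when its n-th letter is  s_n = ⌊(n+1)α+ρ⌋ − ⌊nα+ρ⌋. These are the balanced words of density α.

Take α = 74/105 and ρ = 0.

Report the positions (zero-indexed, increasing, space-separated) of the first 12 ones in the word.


n=0: ⌊74/105⌋−⌊0/105⌋ = 0−0 = 0
n=1: ⌊148/105⌋−⌊74/105⌋ = 1−0 = 1  ← one
n=2: ⌊222/105⌋−⌊148/105⌋ = 2−1 = 1  ← one
n=3: ⌊296/105⌋−⌊222/105⌋ = 2−2 = 0
n=4: ⌊370/105⌋−⌊296/105⌋ = 3−2 = 1  ← one
n=5: ⌊444/105⌋−⌊370/105⌋ = 4−3 = 1  ← one
n=6: ⌊518/105⌋−⌊444/105⌋ = 4−4 = 0
n=7: ⌊592/105⌋−⌊518/105⌋ = 5−4 = 1  ← one
n=8: ⌊666/105⌋−⌊592/105⌋ = 6−5 = 1  ← one
n=9: ⌊740/105⌋−⌊666/105⌋ = 7−6 = 1  ← one
n=10: ⌊814/105⌋−⌊740/105⌋ = 7−7 = 0
n=11: ⌊888/105⌋−⌊814/105⌋ = 8−7 = 1  ← one
n=12: ⌊962/105⌋−⌊888/105⌋ = 9−8 = 1  ← one
n=13: ⌊1036/105⌋−⌊962/105⌋ = 9−9 = 0
n=14: ⌊1110/105⌋−⌊1036/105⌋ = 10−9 = 1  ← one
n=15: ⌊1184/105⌋−⌊1110/105⌋ = 11−10 = 1  ← one
n=16: ⌊1258/105⌋−⌊1184/105⌋ = 11−11 = 0
n=17: ⌊1332/105⌋−⌊1258/105⌋ = 12−11 = 1  ← one
positions of the first 12 ones: 1 2 4 5 7 8 9 11 12 14 15 17

1 2 4 5 7 8 9 11 12 14 15 17


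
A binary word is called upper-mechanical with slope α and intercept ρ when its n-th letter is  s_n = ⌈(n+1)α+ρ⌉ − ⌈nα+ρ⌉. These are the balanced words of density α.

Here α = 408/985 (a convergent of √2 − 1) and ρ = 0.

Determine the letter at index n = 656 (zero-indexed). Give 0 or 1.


(n+1)α + ρ = (657·408) / 985 = 268056/985
nα + ρ     = (656·408) / 985 = 267648/985
⌈268056/985⌉ = 273,  ⌈267648/985⌉ = 272
s_{656} = 273 − 272 = 1

1


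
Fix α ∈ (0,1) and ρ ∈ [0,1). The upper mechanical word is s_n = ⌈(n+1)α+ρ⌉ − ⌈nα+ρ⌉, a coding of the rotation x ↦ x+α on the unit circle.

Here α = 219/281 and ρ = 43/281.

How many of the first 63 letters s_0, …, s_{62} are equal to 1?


#1s = Σ_{n=0}^{62} s_n = Σ_{n=0}^{62} (⌈(n+1)α+ρ⌉ − ⌈nα+ρ⌉)
the sum telescopes: every ⌈nα+ρ⌉ with 0 < n < 63 appears once with + and once with −, leaving ⌈63α+ρ⌉ − ⌈0·α+ρ⌉
63α + ρ = (63·219 + 43) / 281 = 13840/281
ρ = 43/281
⌈13840/281⌉ = 50,  ⌈43/281⌉ = 1
#1s = 50 − 1 = 49

49


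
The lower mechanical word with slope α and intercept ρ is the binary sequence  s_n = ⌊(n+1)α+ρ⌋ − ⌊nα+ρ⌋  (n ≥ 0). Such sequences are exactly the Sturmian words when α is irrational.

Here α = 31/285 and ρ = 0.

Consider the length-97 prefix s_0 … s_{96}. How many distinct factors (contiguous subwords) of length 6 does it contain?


t_n = ⌊(n·31)/285⌋ for n = 0 … 97:
  n=0…9: ⌊0/285⌋=0 ⌊31/285⌋=0 ⌊62/285⌋=0 ⌊93/285⌋=0 ⌊124/285⌋=0 ⌊155/285⌋=0 ⌊186/285⌋=0 ⌊217/285⌋=0 ⌊248/285⌋=0 ⌊279/285⌋=0
  n=10…19: ⌊310/285⌋=1 ⌊341/285⌋=1 ⌊372/285⌋=1 ⌊403/285⌋=1 ⌊434/285⌋=1 ⌊465/285⌋=1 ⌊496/285⌋=1 ⌊527/285⌋=1 ⌊558/285⌋=1 ⌊589/285⌋=2
  n=20…29: ⌊620/285⌋=2 ⌊651/285⌋=2 ⌊682/285⌋=2 ⌊713/285⌋=2 ⌊744/285⌋=2 ⌊775/285⌋=2 ⌊806/285⌋=2 ⌊837/285⌋=2 ⌊868/285⌋=3 ⌊899/285⌋=3
  n=30…39: ⌊930/285⌋=3 ⌊961/285⌋=3 ⌊992/285⌋=3 ⌊1023/285⌋=3 ⌊1054/285⌋=3 ⌊1085/285⌋=3 ⌊1116/285⌋=3 ⌊1147/285⌋=4 ⌊1178/285⌋=4 ⌊1209/285⌋=4
  n=40…49: ⌊1240/285⌋=4 ⌊1271/285⌋=4 ⌊1302/285⌋=4 ⌊1333/285⌋=4 ⌊1364/285⌋=4 ⌊1395/285⌋=4 ⌊1426/285⌋=5 ⌊1457/285⌋=5 ⌊1488/285⌋=5 ⌊1519/285⌋=5
  n=50…59: ⌊1550/285⌋=5 ⌊1581/285⌋=5 ⌊1612/285⌋=5 ⌊1643/285⌋=5 ⌊1674/285⌋=5 ⌊1705/285⌋=5 ⌊1736/285⌋=6 ⌊1767/285⌋=6 ⌊1798/285⌋=6 ⌊1829/285⌋=6
  n=60…69: ⌊1860/285⌋=6 ⌊1891/285⌋=6 ⌊1922/285⌋=6 ⌊1953/285⌋=6 ⌊1984/285⌋=6 ⌊2015/285⌋=7 ⌊2046/285⌋=7 ⌊2077/285⌋=7 ⌊2108/285⌋=7 ⌊2139/285⌋=7
  n=70…79: ⌊2170/285⌋=7 ⌊2201/285⌋=7 ⌊2232/285⌋=7 ⌊2263/285⌋=7 ⌊2294/285⌋=8 ⌊2325/285⌋=8 ⌊2356/285⌋=8 ⌊2387/285⌋=8 ⌊2418/285⌋=8 ⌊2449/285⌋=8
  n=80…89: ⌊2480/285⌋=8 ⌊2511/285⌋=8 ⌊2542/285⌋=8 ⌊2573/285⌋=9 ⌊2604/285⌋=9 ⌊2635/285⌋=9 ⌊2666/285⌋=9 ⌊2697/285⌋=9 ⌊2728/285⌋=9 ⌊2759/285⌋=9
  n=90…97: ⌊2790/285⌋=9 ⌊2821/285⌋=9 ⌊2852/285⌋=10 ⌊2883/285⌋=10 ⌊2914/285⌋=10 ⌊2945/285⌋=10 ⌊2976/285⌋=10 ⌊3007/285⌋=10
s_n = t_(n+1) − t_n for n = 0 … 96 gives
prefix = 0000000001000000001000000001000000001000000001000000000100000000100000000100000000100000000100000
slide a length-6 window over [0..5] … [91..96] (92 windows); first occurrence of each distinct factor:
  [  0..  5] 000000
  [  4..  9] 000001
  [  5.. 10] 000010
  [  6.. 11] 000100
  [  7.. 12] 001000
  [  8.. 13] 010000
  [  9.. 14] 100000
  (the other 85 windows repeat one of these)
distinct factors: {000000, 000001, 000010, 000100, 001000, 010000, 100000}
count = 7  (Sturmian bound for length 6 is 7)

7


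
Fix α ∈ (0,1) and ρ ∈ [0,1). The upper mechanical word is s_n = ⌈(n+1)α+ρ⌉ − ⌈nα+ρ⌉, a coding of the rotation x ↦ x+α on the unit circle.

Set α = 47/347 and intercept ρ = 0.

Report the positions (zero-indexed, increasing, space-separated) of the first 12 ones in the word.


0 7 14 22 29 36 44 51 59 66 73 81

n=0: ⌈47/347⌉−⌈0/347⌉ = 1−0 = 1  ← one
n=1: ⌈94/347⌉−⌈47/347⌉ = 1−1 = 0
n=2: ⌈141/347⌉−⌈94/347⌉ = 1−1 = 0
  …
n=7: ⌈376/347⌉−⌈329/347⌉ = 2−1 = 1  ← one
n=8: ⌈423/347⌉−⌈376/347⌉ = 2−2 = 0
n=9: ⌈470/347⌉−⌈423/347⌉ = 2−2 = 0
  …
n=14: ⌈705/347⌉−⌈658/347⌉ = 3−2 = 1  ← one
n=15: ⌈752/347⌉−⌈705/347⌉ = 3−3 = 0
n=16: ⌈799/347⌉−⌈752/347⌉ = 3−3 = 0
  …
n=22: ⌈1081/347⌉−⌈1034/347⌉ = 4−3 = 1  ← one
n=23: ⌈1128/347⌉−⌈1081/347⌉ = 4−4 = 0
n=24: ⌈1175/347⌉−⌈1128/347⌉ = 4−4 = 0
  …
n=29: ⌈1410/347⌉−⌈1363/347⌉ = 5−4 = 1  ← one
n=30: ⌈1457/347⌉−⌈1410/347⌉ = 5−5 = 0
n=31: ⌈1504/347⌉−⌈1457/347⌉ = 5−5 = 0
  …
n=36: ⌈1739/347⌉−⌈1692/347⌉ = 6−5 = 1  ← one
n=37: ⌈1786/347⌉−⌈1739/347⌉ = 6−6 = 0
n=38: ⌈1833/347⌉−⌈1786/347⌉ = 6−6 = 0
  …
n=44: ⌈2115/347⌉−⌈2068/347⌉ = 7−6 = 1  ← one
n=45: ⌈2162/347⌉−⌈2115/347⌉ = 7−7 = 0
n=46: ⌈2209/347⌉−⌈2162/347⌉ = 7−7 = 0
  …
n=51: ⌈2444/347⌉−⌈2397/347⌉ = 8−7 = 1  ← one
n=52: ⌈2491/347⌉−⌈2444/347⌉ = 8−8 = 0
n=53: ⌈2538/347⌉−⌈2491/347⌉ = 8−8 = 0
  …
n=59: ⌈2820/347⌉−⌈2773/347⌉ = 9−8 = 1  ← one
n=60: ⌈2867/347⌉−⌈2820/347⌉ = 9−9 = 0
n=61: ⌈2914/347⌉−⌈2867/347⌉ = 9−9 = 0
  …
n=66: ⌈3149/347⌉−⌈3102/347⌉ = 10−9 = 1  ← one
n=67: ⌈3196/347⌉−⌈3149/347⌉ = 10−10 = 0
n=68: ⌈3243/347⌉−⌈3196/347⌉ = 10−10 = 0
  …
n=73: ⌈3478/347⌉−⌈3431/347⌉ = 11−10 = 1  ← one
n=74: ⌈3525/347⌉−⌈3478/347⌉ = 11−11 = 0
n=75: ⌈3572/347⌉−⌈3525/347⌉ = 11−11 = 0
  …
n=81: ⌈3854/347⌉−⌈3807/347⌉ = 12−11 = 1  ← one
positions of the first 12 ones: 0 7 14 22 29 36 44 51 59 66 73 81


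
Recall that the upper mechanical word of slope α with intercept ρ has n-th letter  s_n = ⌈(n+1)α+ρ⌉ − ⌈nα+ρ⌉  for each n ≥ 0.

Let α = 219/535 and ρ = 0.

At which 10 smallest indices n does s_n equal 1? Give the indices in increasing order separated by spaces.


n=0: ⌈219/535⌉−⌈0/535⌉ = 1−0 = 1  ← one
n=1: ⌈438/535⌉−⌈219/535⌉ = 1−1 = 0
n=2: ⌈657/535⌉−⌈438/535⌉ = 2−1 = 1  ← one
n=3: ⌈876/535⌉−⌈657/535⌉ = 2−2 = 0
n=4: ⌈1095/535⌉−⌈876/535⌉ = 3−2 = 1  ← one
n=5: ⌈1314/535⌉−⌈1095/535⌉ = 3−3 = 0
n=6: ⌈1533/535⌉−⌈1314/535⌉ = 3−3 = 0
n=7: ⌈1752/535⌉−⌈1533/535⌉ = 4−3 = 1  ← one
n=8: ⌈1971/535⌉−⌈1752/535⌉ = 4−4 = 0
n=9: ⌈2190/535⌉−⌈1971/535⌉ = 5−4 = 1  ← one
n=10: ⌈2409/535⌉−⌈2190/535⌉ = 5−5 = 0
n=11: ⌈2628/535⌉−⌈2409/535⌉ = 5−5 = 0
n=12: ⌈2847/535⌉−⌈2628/535⌉ = 6−5 = 1  ← one
n=13: ⌈3066/535⌉−⌈2847/535⌉ = 6−6 = 0
n=14: ⌈3285/535⌉−⌈3066/535⌉ = 7−6 = 1  ← one
n=15: ⌈3504/535⌉−⌈3285/535⌉ = 7−7 = 0
n=16: ⌈3723/535⌉−⌈3504/535⌉ = 7−7 = 0
n=17: ⌈3942/535⌉−⌈3723/535⌉ = 8−7 = 1  ← one
n=18: ⌈4161/535⌉−⌈3942/535⌉ = 8−8 = 0
n=19: ⌈4380/535⌉−⌈4161/535⌉ = 9−8 = 1  ← one
n=20: ⌈4599/535⌉−⌈4380/535⌉ = 9−9 = 0
n=21: ⌈4818/535⌉−⌈4599/535⌉ = 10−9 = 1  ← one
positions of the first 10 ones: 0 2 4 7 9 12 14 17 19 21

0 2 4 7 9 12 14 17 19 21


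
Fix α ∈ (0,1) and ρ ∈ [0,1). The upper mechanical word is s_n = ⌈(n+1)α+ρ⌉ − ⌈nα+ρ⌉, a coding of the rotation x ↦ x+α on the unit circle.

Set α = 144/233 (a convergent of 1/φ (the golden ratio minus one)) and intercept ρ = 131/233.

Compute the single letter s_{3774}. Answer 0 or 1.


1

(n+1)α + ρ = (3775·144 + 131) / 233 = 543731/233
nα + ρ     = (3774·144 + 131) / 233 = 543587/233
⌈543731/233⌉ = 2334,  ⌈543587/233⌉ = 2333
s_{3774} = 2334 − 2333 = 1


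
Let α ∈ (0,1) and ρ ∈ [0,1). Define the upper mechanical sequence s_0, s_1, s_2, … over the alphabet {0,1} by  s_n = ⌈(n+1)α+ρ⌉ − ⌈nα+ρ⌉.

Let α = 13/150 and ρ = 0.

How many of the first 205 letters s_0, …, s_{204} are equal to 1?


18

#1s = Σ_{n=0}^{204} s_n = Σ_{n=0}^{204} (⌈(n+1)α+ρ⌉ − ⌈nα+ρ⌉)
the sum telescopes: every ⌈nα+ρ⌉ with 0 < n < 205 appears once with + and once with −, leaving ⌈205α+ρ⌉ − ⌈0·α+ρ⌉
205α + ρ = (205·13) / 150 = 2665/150
ρ = 0/150
⌈2665/150⌉ = 18,  ⌈0/150⌉ = 0
#1s = 18 − 0 = 18


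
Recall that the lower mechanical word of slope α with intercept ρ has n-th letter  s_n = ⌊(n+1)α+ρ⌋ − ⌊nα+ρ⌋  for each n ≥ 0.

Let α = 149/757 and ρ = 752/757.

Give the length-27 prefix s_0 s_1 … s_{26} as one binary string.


100001000010000100001000010

n=0: ⌊(1·149+752)/757⌋ − ⌊(0·149+752)/757⌋ = ⌊901/757⌋ − ⌊752/757⌋ = 1 − 0 = 1
n=1: ⌊(2·149+752)/757⌋ − ⌊(1·149+752)/757⌋ = ⌊1050/757⌋ − ⌊901/757⌋ = 1 − 1 = 0
n=2: ⌊(3·149+752)/757⌋ − ⌊(2·149+752)/757⌋ = ⌊1199/757⌋ − ⌊1050/757⌋ = 1 − 1 = 0
n=3: ⌊(4·149+752)/757⌋ − ⌊(3·149+752)/757⌋ = ⌊1348/757⌋ − ⌊1199/757⌋ = 1 − 1 = 0
n=4: ⌊(5·149+752)/757⌋ − ⌊(4·149+752)/757⌋ = ⌊1497/757⌋ − ⌊1348/757⌋ = 1 − 1 = 0
n=5: ⌊(6·149+752)/757⌋ − ⌊(5·149+752)/757⌋ = ⌊1646/757⌋ − ⌊1497/757⌋ = 2 − 1 = 1
n=6: ⌊(7·149+752)/757⌋ − ⌊(6·149+752)/757⌋ = ⌊1795/757⌋ − ⌊1646/757⌋ = 2 − 2 = 0
n=7: ⌊(8·149+752)/757⌋ − ⌊(7·149+752)/757⌋ = ⌊1944/757⌋ − ⌊1795/757⌋ = 2 − 2 = 0
n=8: ⌊(9·149+752)/757⌋ − ⌊(8·149+752)/757⌋ = ⌊2093/757⌋ − ⌊1944/757⌋ = 2 − 2 = 0
n=9: ⌊(10·149+752)/757⌋ − ⌊(9·149+752)/757⌋ = ⌊2242/757⌋ − ⌊2093/757⌋ = 2 − 2 = 0
n=10: ⌊(11·149+752)/757⌋ − ⌊(10·149+752)/757⌋ = ⌊2391/757⌋ − ⌊2242/757⌋ = 3 − 2 = 1
n=11: ⌊(12·149+752)/757⌋ − ⌊(11·149+752)/757⌋ = ⌊2540/757⌋ − ⌊2391/757⌋ = 3 − 3 = 0
n=12: ⌊(13·149+752)/757⌋ − ⌊(12·149+752)/757⌋ = ⌊2689/757⌋ − ⌊2540/757⌋ = 3 − 3 = 0
n=13: ⌊(14·149+752)/757⌋ − ⌊(13·149+752)/757⌋ = ⌊2838/757⌋ − ⌊2689/757⌋ = 3 − 3 = 0
n=14: ⌊(15·149+752)/757⌋ − ⌊(14·149+752)/757⌋ = ⌊2987/757⌋ − ⌊2838/757⌋ = 3 − 3 = 0
n=15: ⌊(16·149+752)/757⌋ − ⌊(15·149+752)/757⌋ = ⌊3136/757⌋ − ⌊2987/757⌋ = 4 − 3 = 1
n=16: ⌊(17·149+752)/757⌋ − ⌊(16·149+752)/757⌋ = ⌊3285/757⌋ − ⌊3136/757⌋ = 4 − 4 = 0
n=17: ⌊(18·149+752)/757⌋ − ⌊(17·149+752)/757⌋ = ⌊3434/757⌋ − ⌊3285/757⌋ = 4 − 4 = 0
n=18: ⌊(19·149+752)/757⌋ − ⌊(18·149+752)/757⌋ = ⌊3583/757⌋ − ⌊3434/757⌋ = 4 − 4 = 0
n=19: ⌊(20·149+752)/757⌋ − ⌊(19·149+752)/757⌋ = ⌊3732/757⌋ − ⌊3583/757⌋ = 4 − 4 = 0
n=20: ⌊(21·149+752)/757⌋ − ⌊(20·149+752)/757⌋ = ⌊3881/757⌋ − ⌊3732/757⌋ = 5 − 4 = 1
n=21: ⌊(22·149+752)/757⌋ − ⌊(21·149+752)/757⌋ = ⌊4030/757⌋ − ⌊3881/757⌋ = 5 − 5 = 0
n=22: ⌊(23·149+752)/757⌋ − ⌊(22·149+752)/757⌋ = ⌊4179/757⌋ − ⌊4030/757⌋ = 5 − 5 = 0
n=23: ⌊(24·149+752)/757⌋ − ⌊(23·149+752)/757⌋ = ⌊4328/757⌋ − ⌊4179/757⌋ = 5 − 5 = 0
n=24: ⌊(25·149+752)/757⌋ − ⌊(24·149+752)/757⌋ = ⌊4477/757⌋ − ⌊4328/757⌋ = 5 − 5 = 0
n=25: ⌊(26·149+752)/757⌋ − ⌊(25·149+752)/757⌋ = ⌊4626/757⌋ − ⌊4477/757⌋ = 6 − 5 = 1
n=26: ⌊(27·149+752)/757⌋ − ⌊(26·149+752)/757⌋ = ⌊4775/757⌋ − ⌊4626/757⌋ = 6 − 6 = 0


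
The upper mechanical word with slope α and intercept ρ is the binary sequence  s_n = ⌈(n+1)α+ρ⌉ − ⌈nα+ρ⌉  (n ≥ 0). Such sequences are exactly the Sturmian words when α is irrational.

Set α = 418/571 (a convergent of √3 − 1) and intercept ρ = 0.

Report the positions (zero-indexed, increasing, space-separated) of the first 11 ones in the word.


0 1 2 4 5 6 8 9 10 12 13

n=0: ⌈418/571⌉−⌈0/571⌉ = 1−0 = 1  ← one
n=1: ⌈836/571⌉−⌈418/571⌉ = 2−1 = 1  ← one
n=2: ⌈1254/571⌉−⌈836/571⌉ = 3−2 = 1  ← one
n=3: ⌈1672/571⌉−⌈1254/571⌉ = 3−3 = 0
n=4: ⌈2090/571⌉−⌈1672/571⌉ = 4−3 = 1  ← one
n=5: ⌈2508/571⌉−⌈2090/571⌉ = 5−4 = 1  ← one
n=6: ⌈2926/571⌉−⌈2508/571⌉ = 6−5 = 1  ← one
n=7: ⌈3344/571⌉−⌈2926/571⌉ = 6−6 = 0
n=8: ⌈3762/571⌉−⌈3344/571⌉ = 7−6 = 1  ← one
n=9: ⌈4180/571⌉−⌈3762/571⌉ = 8−7 = 1  ← one
n=10: ⌈4598/571⌉−⌈4180/571⌉ = 9−8 = 1  ← one
n=11: ⌈5016/571⌉−⌈4598/571⌉ = 9−9 = 0
n=12: ⌈5434/571⌉−⌈5016/571⌉ = 10−9 = 1  ← one
n=13: ⌈5852/571⌉−⌈5434/571⌉ = 11−10 = 1  ← one
positions of the first 11 ones: 0 1 2 4 5 6 8 9 10 12 13


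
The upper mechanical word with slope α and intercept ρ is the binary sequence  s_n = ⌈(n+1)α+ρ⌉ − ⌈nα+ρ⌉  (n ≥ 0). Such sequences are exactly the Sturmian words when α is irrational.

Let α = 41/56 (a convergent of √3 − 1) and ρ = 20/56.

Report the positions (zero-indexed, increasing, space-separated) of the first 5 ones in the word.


n=0: ⌈61/56⌉−⌈20/56⌉ = 2−1 = 1  ← one
n=1: ⌈102/56⌉−⌈61/56⌉ = 2−2 = 0
n=2: ⌈143/56⌉−⌈102/56⌉ = 3−2 = 1  ← one
n=3: ⌈184/56⌉−⌈143/56⌉ = 4−3 = 1  ← one
n=4: ⌈225/56⌉−⌈184/56⌉ = 5−4 = 1  ← one
n=5: ⌈266/56⌉−⌈225/56⌉ = 5−5 = 0
n=6: ⌈307/56⌉−⌈266/56⌉ = 6−5 = 1  ← one
positions of the first 5 ones: 0 2 3 4 6

0 2 3 4 6


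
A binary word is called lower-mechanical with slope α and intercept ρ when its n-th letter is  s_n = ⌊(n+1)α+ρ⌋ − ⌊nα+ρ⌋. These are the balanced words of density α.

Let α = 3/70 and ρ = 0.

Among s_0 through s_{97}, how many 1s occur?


4

#1s = Σ_{n=0}^{97} s_n = Σ_{n=0}^{97} (⌊(n+1)α+ρ⌋ − ⌊nα+ρ⌋)
the sum telescopes: every ⌊nα+ρ⌋ with 0 < n < 98 appears once with + and once with −, leaving ⌊98α+ρ⌋ − ⌊0·α+ρ⌋
98α + ρ = (98·3) / 70 = 294/70
ρ = 0/70
⌊294/70⌋ = 4,  ⌊0/70⌋ = 0
#1s = 4 − 0 = 4


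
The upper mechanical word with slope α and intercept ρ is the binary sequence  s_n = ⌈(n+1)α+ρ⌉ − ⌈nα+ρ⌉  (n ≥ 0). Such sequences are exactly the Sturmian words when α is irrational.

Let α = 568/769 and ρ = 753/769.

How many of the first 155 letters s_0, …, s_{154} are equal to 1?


115

#1s = Σ_{n=0}^{154} s_n = Σ_{n=0}^{154} (⌈(n+1)α+ρ⌉ − ⌈nα+ρ⌉)
the sum telescopes: every ⌈nα+ρ⌉ with 0 < n < 155 appears once with + and once with −, leaving ⌈155α+ρ⌉ − ⌈0·α+ρ⌉
155α + ρ = (155·568 + 753) / 769 = 88793/769
ρ = 753/769
⌈88793/769⌉ = 116,  ⌈753/769⌉ = 1
#1s = 116 − 1 = 115


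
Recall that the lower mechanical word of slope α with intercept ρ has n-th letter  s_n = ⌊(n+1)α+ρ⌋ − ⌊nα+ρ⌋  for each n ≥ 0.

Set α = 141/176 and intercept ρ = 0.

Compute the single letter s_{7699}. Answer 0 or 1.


(n+1)α + ρ = (7700·141) / 176 = 1085700/176
nα + ρ     = (7699·141) / 176 = 1085559/176
⌊1085700/176⌋ = 6168,  ⌊1085559/176⌋ = 6167
s_{7699} = 6168 − 6167 = 1

1


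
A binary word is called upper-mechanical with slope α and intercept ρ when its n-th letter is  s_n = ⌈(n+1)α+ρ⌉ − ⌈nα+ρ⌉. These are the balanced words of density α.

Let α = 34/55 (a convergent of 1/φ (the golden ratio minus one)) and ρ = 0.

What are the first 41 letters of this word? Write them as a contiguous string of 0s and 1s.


11011010110110101101011011010110110101101

n=0: ⌈(1·34)/55⌉ − ⌈(0·34)/55⌉ = ⌈34/55⌉ − ⌈0/55⌉ = 1 − 0 = 1
n=1: ⌈(2·34)/55⌉ − ⌈(1·34)/55⌉ = ⌈68/55⌉ − ⌈34/55⌉ = 2 − 1 = 1
n=2: ⌈(3·34)/55⌉ − ⌈(2·34)/55⌉ = ⌈102/55⌉ − ⌈68/55⌉ = 2 − 2 = 0
n=3: ⌈(4·34)/55⌉ − ⌈(3·34)/55⌉ = ⌈136/55⌉ − ⌈102/55⌉ = 3 − 2 = 1
n=4: ⌈(5·34)/55⌉ − ⌈(4·34)/55⌉ = ⌈170/55⌉ − ⌈136/55⌉ = 4 − 3 = 1
n=5: ⌈(6·34)/55⌉ − ⌈(5·34)/55⌉ = ⌈204/55⌉ − ⌈170/55⌉ = 4 − 4 = 0
n=6: ⌈(7·34)/55⌉ − ⌈(6·34)/55⌉ = ⌈238/55⌉ − ⌈204/55⌉ = 5 − 4 = 1
n=7: ⌈(8·34)/55⌉ − ⌈(7·34)/55⌉ = ⌈272/55⌉ − ⌈238/55⌉ = 5 − 5 = 0
n=8: ⌈(9·34)/55⌉ − ⌈(8·34)/55⌉ = ⌈306/55⌉ − ⌈272/55⌉ = 6 − 5 = 1
n=9: ⌈(10·34)/55⌉ − ⌈(9·34)/55⌉ = ⌈340/55⌉ − ⌈306/55⌉ = 7 − 6 = 1
n=10: ⌈(11·34)/55⌉ − ⌈(10·34)/55⌉ = ⌈374/55⌉ − ⌈340/55⌉ = 7 − 7 = 0
n=11: ⌈(12·34)/55⌉ − ⌈(11·34)/55⌉ = ⌈408/55⌉ − ⌈374/55⌉ = 8 − 7 = 1
n=12: ⌈(13·34)/55⌉ − ⌈(12·34)/55⌉ = ⌈442/55⌉ − ⌈408/55⌉ = 9 − 8 = 1
n=13: ⌈(14·34)/55⌉ − ⌈(13·34)/55⌉ = ⌈476/55⌉ − ⌈442/55⌉ = 9 − 9 = 0
n=14: ⌈(15·34)/55⌉ − ⌈(14·34)/55⌉ = ⌈510/55⌉ − ⌈476/55⌉ = 10 − 9 = 1
n=15: ⌈(16·34)/55⌉ − ⌈(15·34)/55⌉ = ⌈544/55⌉ − ⌈510/55⌉ = 10 − 10 = 0
n=16: ⌈(17·34)/55⌉ − ⌈(16·34)/55⌉ = ⌈578/55⌉ − ⌈544/55⌉ = 11 − 10 = 1
n=17: ⌈(18·34)/55⌉ − ⌈(17·34)/55⌉ = ⌈612/55⌉ − ⌈578/55⌉ = 12 − 11 = 1
n=18: ⌈(19·34)/55⌉ − ⌈(18·34)/55⌉ = ⌈646/55⌉ − ⌈612/55⌉ = 12 − 12 = 0
n=19: ⌈(20·34)/55⌉ − ⌈(19·34)/55⌉ = ⌈680/55⌉ − ⌈646/55⌉ = 13 − 12 = 1
n=20: ⌈(21·34)/55⌉ − ⌈(20·34)/55⌉ = ⌈714/55⌉ − ⌈680/55⌉ = 13 − 13 = 0
n=21: ⌈(22·34)/55⌉ − ⌈(21·34)/55⌉ = ⌈748/55⌉ − ⌈714/55⌉ = 14 − 13 = 1
n=22: ⌈(23·34)/55⌉ − ⌈(22·34)/55⌉ = ⌈782/55⌉ − ⌈748/55⌉ = 15 − 14 = 1
n=23: ⌈(24·34)/55⌉ − ⌈(23·34)/55⌉ = ⌈816/55⌉ − ⌈782/55⌉ = 15 − 15 = 0
n=24: ⌈(25·34)/55⌉ − ⌈(24·34)/55⌉ = ⌈850/55⌉ − ⌈816/55⌉ = 16 − 15 = 1
n=25: ⌈(26·34)/55⌉ − ⌈(25·34)/55⌉ = ⌈884/55⌉ − ⌈850/55⌉ = 17 − 16 = 1
n=26: ⌈(27·34)/55⌉ − ⌈(26·34)/55⌉ = ⌈918/55⌉ − ⌈884/55⌉ = 17 − 17 = 0
n=27: ⌈(28·34)/55⌉ − ⌈(27·34)/55⌉ = ⌈952/55⌉ − ⌈918/55⌉ = 18 − 17 = 1
n=28: ⌈(29·34)/55⌉ − ⌈(28·34)/55⌉ = ⌈986/55⌉ − ⌈952/55⌉ = 18 − 18 = 0
n=29: ⌈(30·34)/55⌉ − ⌈(29·34)/55⌉ = ⌈1020/55⌉ − ⌈986/55⌉ = 19 − 18 = 1
n=30: ⌈(31·34)/55⌉ − ⌈(30·34)/55⌉ = ⌈1054/55⌉ − ⌈1020/55⌉ = 20 − 19 = 1
n=31: ⌈(32·34)/55⌉ − ⌈(31·34)/55⌉ = ⌈1088/55⌉ − ⌈1054/55⌉ = 20 − 20 = 0
n=32: ⌈(33·34)/55⌉ − ⌈(32·34)/55⌉ = ⌈1122/55⌉ − ⌈1088/55⌉ = 21 − 20 = 1
n=33: ⌈(34·34)/55⌉ − ⌈(33·34)/55⌉ = ⌈1156/55⌉ − ⌈1122/55⌉ = 22 − 21 = 1
n=34: ⌈(35·34)/55⌉ − ⌈(34·34)/55⌉ = ⌈1190/55⌉ − ⌈1156/55⌉ = 22 − 22 = 0
n=35: ⌈(36·34)/55⌉ − ⌈(35·34)/55⌉ = ⌈1224/55⌉ − ⌈1190/55⌉ = 23 − 22 = 1
n=36: ⌈(37·34)/55⌉ − ⌈(36·34)/55⌉ = ⌈1258/55⌉ − ⌈1224/55⌉ = 23 − 23 = 0
n=37: ⌈(38·34)/55⌉ − ⌈(37·34)/55⌉ = ⌈1292/55⌉ − ⌈1258/55⌉ = 24 − 23 = 1
n=38: ⌈(39·34)/55⌉ − ⌈(38·34)/55⌉ = ⌈1326/55⌉ − ⌈1292/55⌉ = 25 − 24 = 1
n=39: ⌈(40·34)/55⌉ − ⌈(39·34)/55⌉ = ⌈1360/55⌉ − ⌈1326/55⌉ = 25 − 25 = 0
n=40: ⌈(41·34)/55⌉ − ⌈(40·34)/55⌉ = ⌈1394/55⌉ − ⌈1360/55⌉ = 26 − 25 = 1
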